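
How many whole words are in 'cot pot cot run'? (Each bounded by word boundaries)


Word boundaries (\b) mark the start/end of each word.
Text: 'cot pot cot run'
Splitting by whitespace:
  Word 1: 'cot'
  Word 2: 'pot'
  Word 3: 'cot'
  Word 4: 'run'
Total whole words: 4

4


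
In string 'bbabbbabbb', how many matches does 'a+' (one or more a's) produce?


Pattern 'a+' matches one or more consecutive a's.
String: 'bbabbbabbb'
Scanning for runs of a:
  Match 1: 'a' (length 1)
  Match 2: 'a' (length 1)
Total matches: 2

2


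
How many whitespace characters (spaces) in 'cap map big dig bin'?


\s matches whitespace characters (spaces, tabs, etc.).
Text: 'cap map big dig bin'
This text has 5 words separated by spaces.
Number of spaces = number of words - 1 = 5 - 1 = 4

4


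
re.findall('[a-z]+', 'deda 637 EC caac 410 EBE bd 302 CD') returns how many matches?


Pattern '[a-z]+' finds one or more lowercase letters.
Text: 'deda 637 EC caac 410 EBE bd 302 CD'
Scanning for matches:
  Match 1: 'deda'
  Match 2: 'caac'
  Match 3: 'bd'
Total matches: 3

3


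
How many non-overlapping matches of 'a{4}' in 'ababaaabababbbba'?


Pattern 'a{4}' matches exactly 4 consecutive a's (greedy, non-overlapping).
String: 'ababaaabababbbba'
Scanning for runs of a's:
  Run at pos 0: 'a' (length 1) -> 0 match(es)
  Run at pos 2: 'a' (length 1) -> 0 match(es)
  Run at pos 4: 'aaa' (length 3) -> 0 match(es)
  Run at pos 8: 'a' (length 1) -> 0 match(es)
  Run at pos 10: 'a' (length 1) -> 0 match(es)
  Run at pos 15: 'a' (length 1) -> 0 match(es)
Matches found: []
Total: 0

0


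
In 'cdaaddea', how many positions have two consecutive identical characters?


Looking for consecutive identical characters in 'cdaaddea':
  pos 0-1: 'c' vs 'd' -> different
  pos 1-2: 'd' vs 'a' -> different
  pos 2-3: 'a' vs 'a' -> MATCH ('aa')
  pos 3-4: 'a' vs 'd' -> different
  pos 4-5: 'd' vs 'd' -> MATCH ('dd')
  pos 5-6: 'd' vs 'e' -> different
  pos 6-7: 'e' vs 'a' -> different
Consecutive identical pairs: ['aa', 'dd']
Count: 2

2


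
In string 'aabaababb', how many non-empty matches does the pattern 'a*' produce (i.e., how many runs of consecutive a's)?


Pattern 'a*' matches zero or more a's. We want non-empty runs of consecutive a's.
String: 'aabaababb'
Walking through the string to find runs of a's:
  Run 1: positions 0-1 -> 'aa'
  Run 2: positions 3-4 -> 'aa'
  Run 3: positions 6-6 -> 'a'
Non-empty runs found: ['aa', 'aa', 'a']
Count: 3

3


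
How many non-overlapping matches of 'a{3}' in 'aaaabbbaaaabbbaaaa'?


Pattern 'a{3}' matches exactly 3 consecutive a's (greedy, non-overlapping).
String: 'aaaabbbaaaabbbaaaa'
Scanning for runs of a's:
  Run at pos 0: 'aaaa' (length 4) -> 1 match(es)
  Run at pos 7: 'aaaa' (length 4) -> 1 match(es)
  Run at pos 14: 'aaaa' (length 4) -> 1 match(es)
Matches found: ['aaa', 'aaa', 'aaa']
Total: 3

3


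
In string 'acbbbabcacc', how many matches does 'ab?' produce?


Pattern 'ab?' matches 'a' optionally followed by 'b'.
String: 'acbbbabcacc'
Scanning left to right for 'a' then checking next char:
  Match 1: 'a' (a not followed by b)
  Match 2: 'ab' (a followed by b)
  Match 3: 'a' (a not followed by b)
Total matches: 3

3


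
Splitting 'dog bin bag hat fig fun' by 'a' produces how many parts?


Splitting by 'a' breaks the string at each occurrence of the separator.
Text: 'dog bin bag hat fig fun'
Parts after split:
  Part 1: 'dog bin b'
  Part 2: 'g h'
  Part 3: 't fig fun'
Total parts: 3

3


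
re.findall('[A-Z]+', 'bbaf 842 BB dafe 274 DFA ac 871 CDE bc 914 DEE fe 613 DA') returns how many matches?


Pattern '[A-Z]+' finds one or more uppercase letters.
Text: 'bbaf 842 BB dafe 274 DFA ac 871 CDE bc 914 DEE fe 613 DA'
Scanning for matches:
  Match 1: 'BB'
  Match 2: 'DFA'
  Match 3: 'CDE'
  Match 4: 'DEE'
  Match 5: 'DA'
Total matches: 5

5


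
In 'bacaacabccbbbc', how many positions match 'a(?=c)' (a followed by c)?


Lookahead 'a(?=c)' matches 'a' only when followed by 'c'.
String: 'bacaacabccbbbc'
Checking each position where char is 'a':
  pos 1: 'a' -> MATCH (next='c')
  pos 3: 'a' -> no (next='a')
  pos 4: 'a' -> MATCH (next='c')
  pos 6: 'a' -> no (next='b')
Matching positions: [1, 4]
Count: 2

2


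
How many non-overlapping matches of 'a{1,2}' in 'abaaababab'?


Pattern 'a{1,2}' matches between 1 and 2 consecutive a's (greedy).
String: 'abaaababab'
Finding runs of a's and applying greedy matching:
  Run at pos 0: 'a' (length 1)
  Run at pos 2: 'aaa' (length 3)
  Run at pos 6: 'a' (length 1)
  Run at pos 8: 'a' (length 1)
Matches: ['a', 'aa', 'a', 'a', 'a']
Count: 5

5


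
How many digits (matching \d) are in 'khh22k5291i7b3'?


\d matches any digit 0-9.
Scanning 'khh22k5291i7b3':
  pos 3: '2' -> DIGIT
  pos 4: '2' -> DIGIT
  pos 6: '5' -> DIGIT
  pos 7: '2' -> DIGIT
  pos 8: '9' -> DIGIT
  pos 9: '1' -> DIGIT
  pos 11: '7' -> DIGIT
  pos 13: '3' -> DIGIT
Digits found: ['2', '2', '5', '2', '9', '1', '7', '3']
Total: 8

8


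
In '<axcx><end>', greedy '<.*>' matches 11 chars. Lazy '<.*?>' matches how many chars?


Greedy '<.*>' tries to match as MUCH as possible.
Lazy '<.*?>' tries to match as LITTLE as possible.

String: '<axcx><end>'
Greedy '<.*>' starts at first '<' and extends to the LAST '>': '<axcx><end>' (11 chars)
Lazy '<.*?>' starts at first '<' and stops at the FIRST '>': '<axcx>' (6 chars)

6


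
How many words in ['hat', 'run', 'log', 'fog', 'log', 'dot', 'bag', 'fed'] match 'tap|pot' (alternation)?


Alternation 'tap|pot' matches either 'tap' or 'pot'.
Checking each word:
  'hat' -> no
  'run' -> no
  'log' -> no
  'fog' -> no
  'log' -> no
  'dot' -> no
  'bag' -> no
  'fed' -> no
Matches: []
Count: 0

0


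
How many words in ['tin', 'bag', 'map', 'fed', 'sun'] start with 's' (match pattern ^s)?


Pattern ^s anchors to start of word. Check which words begin with 's':
  'tin' -> no
  'bag' -> no
  'map' -> no
  'fed' -> no
  'sun' -> MATCH (starts with 's')
Matching words: ['sun']
Count: 1

1


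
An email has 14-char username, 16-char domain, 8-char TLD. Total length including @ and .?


An email address has format: username@domain.tld
Username length: 14
'@' character: 1
Domain length: 16
'.' character: 1
TLD length: 8
Total = 14 + 1 + 16 + 1 + 8 = 40

40


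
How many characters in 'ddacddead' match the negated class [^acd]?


Negated class [^acd] matches any char NOT in {a, c, d}
Scanning 'ddacddead':
  pos 0: 'd' -> no (excluded)
  pos 1: 'd' -> no (excluded)
  pos 2: 'a' -> no (excluded)
  pos 3: 'c' -> no (excluded)
  pos 4: 'd' -> no (excluded)
  pos 5: 'd' -> no (excluded)
  pos 6: 'e' -> MATCH
  pos 7: 'a' -> no (excluded)
  pos 8: 'd' -> no (excluded)
Total matches: 1

1


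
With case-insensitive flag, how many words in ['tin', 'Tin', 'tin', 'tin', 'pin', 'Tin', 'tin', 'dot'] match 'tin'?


Case-insensitive matching: compare each word's lowercase form to 'tin'.
  'tin' -> lower='tin' -> MATCH
  'Tin' -> lower='tin' -> MATCH
  'tin' -> lower='tin' -> MATCH
  'tin' -> lower='tin' -> MATCH
  'pin' -> lower='pin' -> no
  'Tin' -> lower='tin' -> MATCH
  'tin' -> lower='tin' -> MATCH
  'dot' -> lower='dot' -> no
Matches: ['tin', 'Tin', 'tin', 'tin', 'Tin', 'tin']
Count: 6

6


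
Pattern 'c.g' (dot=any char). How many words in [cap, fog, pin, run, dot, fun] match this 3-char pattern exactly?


Pattern 'c.g' means: starts with 'c', any single char, ends with 'g'.
Checking each word (must be exactly 3 chars):
  'cap' (len=3): no
  'fog' (len=3): no
  'pin' (len=3): no
  'run' (len=3): no
  'dot' (len=3): no
  'fun' (len=3): no
Matching words: []
Total: 0

0


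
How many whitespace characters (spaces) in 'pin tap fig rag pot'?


\s matches whitespace characters (spaces, tabs, etc.).
Text: 'pin tap fig rag pot'
This text has 5 words separated by spaces.
Number of spaces = number of words - 1 = 5 - 1 = 4

4


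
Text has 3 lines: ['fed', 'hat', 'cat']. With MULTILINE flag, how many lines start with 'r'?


With MULTILINE flag, ^ matches the start of each line.
Lines: ['fed', 'hat', 'cat']
Checking which lines start with 'r':
  Line 1: 'fed' -> no
  Line 2: 'hat' -> no
  Line 3: 'cat' -> no
Matching lines: []
Count: 0

0


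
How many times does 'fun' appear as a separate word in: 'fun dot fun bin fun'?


Scanning each word for exact match 'fun':
  Word 1: 'fun' -> MATCH
  Word 2: 'dot' -> no
  Word 3: 'fun' -> MATCH
  Word 4: 'bin' -> no
  Word 5: 'fun' -> MATCH
Total matches: 3

3


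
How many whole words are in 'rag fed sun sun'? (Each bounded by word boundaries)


Word boundaries (\b) mark the start/end of each word.
Text: 'rag fed sun sun'
Splitting by whitespace:
  Word 1: 'rag'
  Word 2: 'fed'
  Word 3: 'sun'
  Word 4: 'sun'
Total whole words: 4

4


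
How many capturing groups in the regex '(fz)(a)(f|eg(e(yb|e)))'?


To count capturing groups, count each '(' that starts a group.
Pattern: '(fz)(a)(f|eg(e(yb|e)))'
Walking through the pattern:
  Position 0: '(' -> group #1
  Position 4: '(' -> group #2
  Position 7: '(' -> group #3
  Position 12: '(' -> group #4
  Position 14: '(' -> group #5
Total capturing groups: 5

5


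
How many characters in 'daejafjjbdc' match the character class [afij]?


Character class [afij] matches any of: {a, f, i, j}
Scanning string 'daejafjjbdc' character by character:
  pos 0: 'd' -> no
  pos 1: 'a' -> MATCH
  pos 2: 'e' -> no
  pos 3: 'j' -> MATCH
  pos 4: 'a' -> MATCH
  pos 5: 'f' -> MATCH
  pos 6: 'j' -> MATCH
  pos 7: 'j' -> MATCH
  pos 8: 'b' -> no
  pos 9: 'd' -> no
  pos 10: 'c' -> no
Total matches: 6

6


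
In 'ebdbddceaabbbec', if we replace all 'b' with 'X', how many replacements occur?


re.sub('b', 'X', text) replaces every occurrence of 'b' with 'X'.
Text: 'ebdbddceaabbbec'
Scanning for 'b':
  pos 1: 'b' -> replacement #1
  pos 3: 'b' -> replacement #2
  pos 10: 'b' -> replacement #3
  pos 11: 'b' -> replacement #4
  pos 12: 'b' -> replacement #5
Total replacements: 5

5


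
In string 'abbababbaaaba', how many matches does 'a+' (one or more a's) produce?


Pattern 'a+' matches one or more consecutive a's.
String: 'abbababbaaaba'
Scanning for runs of a:
  Match 1: 'a' (length 1)
  Match 2: 'a' (length 1)
  Match 3: 'a' (length 1)
  Match 4: 'aaa' (length 3)
  Match 5: 'a' (length 1)
Total matches: 5

5


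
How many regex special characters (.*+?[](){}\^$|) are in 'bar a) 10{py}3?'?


Regex special characters are: . * + ? [ ] ( ) { } \ ^ $ |
Scanning 'bar a) 10{py}3?':
  pos 5: ')' -> SPECIAL
  pos 9: '{' -> SPECIAL
  pos 12: '}' -> SPECIAL
  pos 14: '?' -> SPECIAL
Special chars found: [')', '{', '}', '?']
Total: 4

4


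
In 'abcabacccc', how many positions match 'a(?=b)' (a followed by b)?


Lookahead 'a(?=b)' matches 'a' only when followed by 'b'.
String: 'abcabacccc'
Checking each position where char is 'a':
  pos 0: 'a' -> MATCH (next='b')
  pos 3: 'a' -> MATCH (next='b')
  pos 5: 'a' -> no (next='c')
Matching positions: [0, 3]
Count: 2

2


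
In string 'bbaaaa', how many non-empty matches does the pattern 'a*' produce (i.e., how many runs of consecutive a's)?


Pattern 'a*' matches zero or more a's. We want non-empty runs of consecutive a's.
String: 'bbaaaa'
Walking through the string to find runs of a's:
  Run 1: positions 2-5 -> 'aaaa'
Non-empty runs found: ['aaaa']
Count: 1

1


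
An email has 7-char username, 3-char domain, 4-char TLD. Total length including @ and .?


An email address has format: username@domain.tld
Username length: 7
'@' character: 1
Domain length: 3
'.' character: 1
TLD length: 4
Total = 7 + 1 + 3 + 1 + 4 = 16

16


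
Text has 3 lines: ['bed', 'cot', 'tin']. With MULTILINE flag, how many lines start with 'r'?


With MULTILINE flag, ^ matches the start of each line.
Lines: ['bed', 'cot', 'tin']
Checking which lines start with 'r':
  Line 1: 'bed' -> no
  Line 2: 'cot' -> no
  Line 3: 'tin' -> no
Matching lines: []
Count: 0

0


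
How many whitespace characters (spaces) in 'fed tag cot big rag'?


\s matches whitespace characters (spaces, tabs, etc.).
Text: 'fed tag cot big rag'
This text has 5 words separated by spaces.
Number of spaces = number of words - 1 = 5 - 1 = 4

4


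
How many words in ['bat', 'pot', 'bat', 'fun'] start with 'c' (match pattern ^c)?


Pattern ^c anchors to start of word. Check which words begin with 'c':
  'bat' -> no
  'pot' -> no
  'bat' -> no
  'fun' -> no
Matching words: []
Count: 0

0


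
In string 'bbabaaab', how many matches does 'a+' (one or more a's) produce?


Pattern 'a+' matches one or more consecutive a's.
String: 'bbabaaab'
Scanning for runs of a:
  Match 1: 'a' (length 1)
  Match 2: 'aaa' (length 3)
Total matches: 2

2


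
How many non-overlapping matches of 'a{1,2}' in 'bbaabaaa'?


Pattern 'a{1,2}' matches between 1 and 2 consecutive a's (greedy).
String: 'bbaabaaa'
Finding runs of a's and applying greedy matching:
  Run at pos 2: 'aa' (length 2)
  Run at pos 5: 'aaa' (length 3)
Matches: ['aa', 'aa', 'a']
Count: 3

3


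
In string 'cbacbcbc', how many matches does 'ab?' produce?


Pattern 'ab?' matches 'a' optionally followed by 'b'.
String: 'cbacbcbc'
Scanning left to right for 'a' then checking next char:
  Match 1: 'a' (a not followed by b)
Total matches: 1

1


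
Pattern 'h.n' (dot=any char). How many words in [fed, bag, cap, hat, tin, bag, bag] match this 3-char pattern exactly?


Pattern 'h.n' means: starts with 'h', any single char, ends with 'n'.
Checking each word (must be exactly 3 chars):
  'fed' (len=3): no
  'bag' (len=3): no
  'cap' (len=3): no
  'hat' (len=3): no
  'tin' (len=3): no
  'bag' (len=3): no
  'bag' (len=3): no
Matching words: []
Total: 0

0


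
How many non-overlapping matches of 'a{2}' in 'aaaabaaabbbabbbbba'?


Pattern 'a{2}' matches exactly 2 consecutive a's (greedy, non-overlapping).
String: 'aaaabaaabbbabbbbba'
Scanning for runs of a's:
  Run at pos 0: 'aaaa' (length 4) -> 2 match(es)
  Run at pos 5: 'aaa' (length 3) -> 1 match(es)
  Run at pos 11: 'a' (length 1) -> 0 match(es)
  Run at pos 17: 'a' (length 1) -> 0 match(es)
Matches found: ['aa', 'aa', 'aa']
Total: 3

3


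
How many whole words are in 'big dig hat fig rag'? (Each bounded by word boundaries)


Word boundaries (\b) mark the start/end of each word.
Text: 'big dig hat fig rag'
Splitting by whitespace:
  Word 1: 'big'
  Word 2: 'dig'
  Word 3: 'hat'
  Word 4: 'fig'
  Word 5: 'rag'
Total whole words: 5

5


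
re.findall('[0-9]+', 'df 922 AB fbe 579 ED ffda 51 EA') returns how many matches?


Pattern '[0-9]+' finds one or more digits.
Text: 'df 922 AB fbe 579 ED ffda 51 EA'
Scanning for matches:
  Match 1: '922'
  Match 2: '579'
  Match 3: '51'
Total matches: 3

3


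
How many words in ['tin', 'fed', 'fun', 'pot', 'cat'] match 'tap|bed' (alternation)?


Alternation 'tap|bed' matches either 'tap' or 'bed'.
Checking each word:
  'tin' -> no
  'fed' -> no
  'fun' -> no
  'pot' -> no
  'cat' -> no
Matches: []
Count: 0

0


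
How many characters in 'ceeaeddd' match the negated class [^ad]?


Negated class [^ad] matches any char NOT in {a, d}
Scanning 'ceeaeddd':
  pos 0: 'c' -> MATCH
  pos 1: 'e' -> MATCH
  pos 2: 'e' -> MATCH
  pos 3: 'a' -> no (excluded)
  pos 4: 'e' -> MATCH
  pos 5: 'd' -> no (excluded)
  pos 6: 'd' -> no (excluded)
  pos 7: 'd' -> no (excluded)
Total matches: 4

4


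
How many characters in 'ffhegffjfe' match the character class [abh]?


Character class [abh] matches any of: {a, b, h}
Scanning string 'ffhegffjfe' character by character:
  pos 0: 'f' -> no
  pos 1: 'f' -> no
  pos 2: 'h' -> MATCH
  pos 3: 'e' -> no
  pos 4: 'g' -> no
  pos 5: 'f' -> no
  pos 6: 'f' -> no
  pos 7: 'j' -> no
  pos 8: 'f' -> no
  pos 9: 'e' -> no
Total matches: 1

1


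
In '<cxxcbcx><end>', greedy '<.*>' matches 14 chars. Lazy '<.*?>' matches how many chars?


Greedy '<.*>' tries to match as MUCH as possible.
Lazy '<.*?>' tries to match as LITTLE as possible.

String: '<cxxcbcx><end>'
Greedy '<.*>' starts at first '<' and extends to the LAST '>': '<cxxcbcx><end>' (14 chars)
Lazy '<.*?>' starts at first '<' and stops at the FIRST '>': '<cxxcbcx>' (9 chars)

9


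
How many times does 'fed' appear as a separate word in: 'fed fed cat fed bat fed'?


Scanning each word for exact match 'fed':
  Word 1: 'fed' -> MATCH
  Word 2: 'fed' -> MATCH
  Word 3: 'cat' -> no
  Word 4: 'fed' -> MATCH
  Word 5: 'bat' -> no
  Word 6: 'fed' -> MATCH
Total matches: 4

4


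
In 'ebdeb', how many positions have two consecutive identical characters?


Looking for consecutive identical characters in 'ebdeb':
  pos 0-1: 'e' vs 'b' -> different
  pos 1-2: 'b' vs 'd' -> different
  pos 2-3: 'd' vs 'e' -> different
  pos 3-4: 'e' vs 'b' -> different
Consecutive identical pairs: []
Count: 0

0


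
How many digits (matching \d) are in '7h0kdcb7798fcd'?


\d matches any digit 0-9.
Scanning '7h0kdcb7798fcd':
  pos 0: '7' -> DIGIT
  pos 2: '0' -> DIGIT
  pos 7: '7' -> DIGIT
  pos 8: '7' -> DIGIT
  pos 9: '9' -> DIGIT
  pos 10: '8' -> DIGIT
Digits found: ['7', '0', '7', '7', '9', '8']
Total: 6

6


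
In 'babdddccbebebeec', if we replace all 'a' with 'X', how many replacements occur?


re.sub('a', 'X', text) replaces every occurrence of 'a' with 'X'.
Text: 'babdddccbebebeec'
Scanning for 'a':
  pos 1: 'a' -> replacement #1
Total replacements: 1

1


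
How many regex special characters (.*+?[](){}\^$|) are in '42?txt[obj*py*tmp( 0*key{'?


Regex special characters are: . * + ? [ ] ( ) { } \ ^ $ |
Scanning '42?txt[obj*py*tmp( 0*key{':
  pos 2: '?' -> SPECIAL
  pos 6: '[' -> SPECIAL
  pos 10: '*' -> SPECIAL
  pos 13: '*' -> SPECIAL
  pos 17: '(' -> SPECIAL
  pos 20: '*' -> SPECIAL
  pos 24: '{' -> SPECIAL
Special chars found: ['?', '[', '*', '*', '(', '*', '{']
Total: 7

7


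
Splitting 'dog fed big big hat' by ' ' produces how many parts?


Splitting by ' ' breaks the string at each occurrence of the separator.
Text: 'dog fed big big hat'
Parts after split:
  Part 1: 'dog'
  Part 2: 'fed'
  Part 3: 'big'
  Part 4: 'big'
  Part 5: 'hat'
Total parts: 5

5


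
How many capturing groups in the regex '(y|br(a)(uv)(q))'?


To count capturing groups, count each '(' that starts a group.
Pattern: '(y|br(a)(uv)(q))'
Walking through the pattern:
  Position 0: '(' -> group #1
  Position 5: '(' -> group #2
  Position 8: '(' -> group #3
  Position 12: '(' -> group #4
Total capturing groups: 4

4


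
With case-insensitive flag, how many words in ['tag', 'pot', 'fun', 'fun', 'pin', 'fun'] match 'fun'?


Case-insensitive matching: compare each word's lowercase form to 'fun'.
  'tag' -> lower='tag' -> no
  'pot' -> lower='pot' -> no
  'fun' -> lower='fun' -> MATCH
  'fun' -> lower='fun' -> MATCH
  'pin' -> lower='pin' -> no
  'fun' -> lower='fun' -> MATCH
Matches: ['fun', 'fun', 'fun']
Count: 3

3


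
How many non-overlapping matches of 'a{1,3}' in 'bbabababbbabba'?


Pattern 'a{1,3}' matches between 1 and 3 consecutive a's (greedy).
String: 'bbabababbbabba'
Finding runs of a's and applying greedy matching:
  Run at pos 2: 'a' (length 1)
  Run at pos 4: 'a' (length 1)
  Run at pos 6: 'a' (length 1)
  Run at pos 10: 'a' (length 1)
  Run at pos 13: 'a' (length 1)
Matches: ['a', 'a', 'a', 'a', 'a']
Count: 5

5


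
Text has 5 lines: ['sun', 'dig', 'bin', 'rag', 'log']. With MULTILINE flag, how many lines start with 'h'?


With MULTILINE flag, ^ matches the start of each line.
Lines: ['sun', 'dig', 'bin', 'rag', 'log']
Checking which lines start with 'h':
  Line 1: 'sun' -> no
  Line 2: 'dig' -> no
  Line 3: 'bin' -> no
  Line 4: 'rag' -> no
  Line 5: 'log' -> no
Matching lines: []
Count: 0

0


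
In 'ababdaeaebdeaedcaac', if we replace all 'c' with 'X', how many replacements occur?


re.sub('c', 'X', text) replaces every occurrence of 'c' with 'X'.
Text: 'ababdaeaebdeaedcaac'
Scanning for 'c':
  pos 15: 'c' -> replacement #1
  pos 18: 'c' -> replacement #2
Total replacements: 2

2


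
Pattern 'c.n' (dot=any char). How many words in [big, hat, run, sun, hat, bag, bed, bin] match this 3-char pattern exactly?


Pattern 'c.n' means: starts with 'c', any single char, ends with 'n'.
Checking each word (must be exactly 3 chars):
  'big' (len=3): no
  'hat' (len=3): no
  'run' (len=3): no
  'sun' (len=3): no
  'hat' (len=3): no
  'bag' (len=3): no
  'bed' (len=3): no
  'bin' (len=3): no
Matching words: []
Total: 0

0


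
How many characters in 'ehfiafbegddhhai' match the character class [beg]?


Character class [beg] matches any of: {b, e, g}
Scanning string 'ehfiafbegddhhai' character by character:
  pos 0: 'e' -> MATCH
  pos 1: 'h' -> no
  pos 2: 'f' -> no
  pos 3: 'i' -> no
  pos 4: 'a' -> no
  pos 5: 'f' -> no
  pos 6: 'b' -> MATCH
  pos 7: 'e' -> MATCH
  pos 8: 'g' -> MATCH
  pos 9: 'd' -> no
  pos 10: 'd' -> no
  pos 11: 'h' -> no
  pos 12: 'h' -> no
  pos 13: 'a' -> no
  pos 14: 'i' -> no
Total matches: 4

4


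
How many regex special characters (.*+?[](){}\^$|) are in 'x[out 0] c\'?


Regex special characters are: . * + ? [ ] ( ) { } \ ^ $ |
Scanning 'x[out 0] c\':
  pos 1: '[' -> SPECIAL
  pos 7: ']' -> SPECIAL
  pos 10: '\' -> SPECIAL
Special chars found: ['[', ']', '\\']
Total: 3

3


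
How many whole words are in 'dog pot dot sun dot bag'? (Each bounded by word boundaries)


Word boundaries (\b) mark the start/end of each word.
Text: 'dog pot dot sun dot bag'
Splitting by whitespace:
  Word 1: 'dog'
  Word 2: 'pot'
  Word 3: 'dot'
  Word 4: 'sun'
  Word 5: 'dot'
  Word 6: 'bag'
Total whole words: 6

6


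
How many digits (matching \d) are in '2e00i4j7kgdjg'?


\d matches any digit 0-9.
Scanning '2e00i4j7kgdjg':
  pos 0: '2' -> DIGIT
  pos 2: '0' -> DIGIT
  pos 3: '0' -> DIGIT
  pos 5: '4' -> DIGIT
  pos 7: '7' -> DIGIT
Digits found: ['2', '0', '0', '4', '7']
Total: 5

5


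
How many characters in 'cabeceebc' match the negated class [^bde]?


Negated class [^bde] matches any char NOT in {b, d, e}
Scanning 'cabeceebc':
  pos 0: 'c' -> MATCH
  pos 1: 'a' -> MATCH
  pos 2: 'b' -> no (excluded)
  pos 3: 'e' -> no (excluded)
  pos 4: 'c' -> MATCH
  pos 5: 'e' -> no (excluded)
  pos 6: 'e' -> no (excluded)
  pos 7: 'b' -> no (excluded)
  pos 8: 'c' -> MATCH
Total matches: 4

4


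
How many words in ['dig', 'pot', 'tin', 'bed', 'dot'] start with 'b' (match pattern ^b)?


Pattern ^b anchors to start of word. Check which words begin with 'b':
  'dig' -> no
  'pot' -> no
  'tin' -> no
  'bed' -> MATCH (starts with 'b')
  'dot' -> no
Matching words: ['bed']
Count: 1

1


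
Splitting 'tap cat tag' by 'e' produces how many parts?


Splitting by 'e' breaks the string at each occurrence of the separator.
Text: 'tap cat tag'
Parts after split:
  Part 1: 'tap cat tag'
Total parts: 1

1


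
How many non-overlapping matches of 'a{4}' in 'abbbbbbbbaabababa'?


Pattern 'a{4}' matches exactly 4 consecutive a's (greedy, non-overlapping).
String: 'abbbbbbbbaabababa'
Scanning for runs of a's:
  Run at pos 0: 'a' (length 1) -> 0 match(es)
  Run at pos 9: 'aa' (length 2) -> 0 match(es)
  Run at pos 12: 'a' (length 1) -> 0 match(es)
  Run at pos 14: 'a' (length 1) -> 0 match(es)
  Run at pos 16: 'a' (length 1) -> 0 match(es)
Matches found: []
Total: 0

0


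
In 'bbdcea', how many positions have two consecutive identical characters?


Looking for consecutive identical characters in 'bbdcea':
  pos 0-1: 'b' vs 'b' -> MATCH ('bb')
  pos 1-2: 'b' vs 'd' -> different
  pos 2-3: 'd' vs 'c' -> different
  pos 3-4: 'c' vs 'e' -> different
  pos 4-5: 'e' vs 'a' -> different
Consecutive identical pairs: ['bb']
Count: 1

1


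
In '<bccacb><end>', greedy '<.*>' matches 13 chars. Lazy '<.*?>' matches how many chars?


Greedy '<.*>' tries to match as MUCH as possible.
Lazy '<.*?>' tries to match as LITTLE as possible.

String: '<bccacb><end>'
Greedy '<.*>' starts at first '<' and extends to the LAST '>': '<bccacb><end>' (13 chars)
Lazy '<.*?>' starts at first '<' and stops at the FIRST '>': '<bccacb>' (8 chars)

8


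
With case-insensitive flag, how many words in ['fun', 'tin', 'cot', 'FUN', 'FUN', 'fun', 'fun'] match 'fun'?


Case-insensitive matching: compare each word's lowercase form to 'fun'.
  'fun' -> lower='fun' -> MATCH
  'tin' -> lower='tin' -> no
  'cot' -> lower='cot' -> no
  'FUN' -> lower='fun' -> MATCH
  'FUN' -> lower='fun' -> MATCH
  'fun' -> lower='fun' -> MATCH
  'fun' -> lower='fun' -> MATCH
Matches: ['fun', 'FUN', 'FUN', 'fun', 'fun']
Count: 5

5


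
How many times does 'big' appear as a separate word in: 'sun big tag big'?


Scanning each word for exact match 'big':
  Word 1: 'sun' -> no
  Word 2: 'big' -> MATCH
  Word 3: 'tag' -> no
  Word 4: 'big' -> MATCH
Total matches: 2

2


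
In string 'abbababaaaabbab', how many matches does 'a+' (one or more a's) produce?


Pattern 'a+' matches one or more consecutive a's.
String: 'abbababaaaabbab'
Scanning for runs of a:
  Match 1: 'a' (length 1)
  Match 2: 'a' (length 1)
  Match 3: 'a' (length 1)
  Match 4: 'aaaa' (length 4)
  Match 5: 'a' (length 1)
Total matches: 5

5


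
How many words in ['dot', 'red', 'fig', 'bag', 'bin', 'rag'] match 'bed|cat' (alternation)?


Alternation 'bed|cat' matches either 'bed' or 'cat'.
Checking each word:
  'dot' -> no
  'red' -> no
  'fig' -> no
  'bag' -> no
  'bin' -> no
  'rag' -> no
Matches: []
Count: 0

0


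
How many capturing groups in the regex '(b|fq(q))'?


To count capturing groups, count each '(' that starts a group.
Pattern: '(b|fq(q))'
Walking through the pattern:
  Position 0: '(' -> group #1
  Position 5: '(' -> group #2
Total capturing groups: 2

2


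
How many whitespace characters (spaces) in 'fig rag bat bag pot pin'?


\s matches whitespace characters (spaces, tabs, etc.).
Text: 'fig rag bat bag pot pin'
This text has 6 words separated by spaces.
Number of spaces = number of words - 1 = 6 - 1 = 5

5


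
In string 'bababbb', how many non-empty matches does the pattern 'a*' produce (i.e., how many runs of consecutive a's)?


Pattern 'a*' matches zero or more a's. We want non-empty runs of consecutive a's.
String: 'bababbb'
Walking through the string to find runs of a's:
  Run 1: positions 1-1 -> 'a'
  Run 2: positions 3-3 -> 'a'
Non-empty runs found: ['a', 'a']
Count: 2

2


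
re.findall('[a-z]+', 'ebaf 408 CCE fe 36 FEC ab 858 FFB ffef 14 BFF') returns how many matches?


Pattern '[a-z]+' finds one or more lowercase letters.
Text: 'ebaf 408 CCE fe 36 FEC ab 858 FFB ffef 14 BFF'
Scanning for matches:
  Match 1: 'ebaf'
  Match 2: 'fe'
  Match 3: 'ab'
  Match 4: 'ffef'
Total matches: 4

4


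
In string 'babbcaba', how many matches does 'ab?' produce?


Pattern 'ab?' matches 'a' optionally followed by 'b'.
String: 'babbcaba'
Scanning left to right for 'a' then checking next char:
  Match 1: 'ab' (a followed by b)
  Match 2: 'ab' (a followed by b)
  Match 3: 'a' (a not followed by b)
Total matches: 3

3


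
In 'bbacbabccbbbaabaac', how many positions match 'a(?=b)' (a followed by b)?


Lookahead 'a(?=b)' matches 'a' only when followed by 'b'.
String: 'bbacbabccbbbaabaac'
Checking each position where char is 'a':
  pos 2: 'a' -> no (next='c')
  pos 5: 'a' -> MATCH (next='b')
  pos 12: 'a' -> no (next='a')
  pos 13: 'a' -> MATCH (next='b')
  pos 15: 'a' -> no (next='a')
  pos 16: 'a' -> no (next='c')
Matching positions: [5, 13]
Count: 2

2


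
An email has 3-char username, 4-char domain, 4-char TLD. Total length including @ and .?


An email address has format: username@domain.tld
Username length: 3
'@' character: 1
Domain length: 4
'.' character: 1
TLD length: 4
Total = 3 + 1 + 4 + 1 + 4 = 13

13


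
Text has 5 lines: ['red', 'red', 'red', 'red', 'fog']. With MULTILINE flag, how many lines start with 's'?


With MULTILINE flag, ^ matches the start of each line.
Lines: ['red', 'red', 'red', 'red', 'fog']
Checking which lines start with 's':
  Line 1: 'red' -> no
  Line 2: 'red' -> no
  Line 3: 'red' -> no
  Line 4: 'red' -> no
  Line 5: 'fog' -> no
Matching lines: []
Count: 0

0


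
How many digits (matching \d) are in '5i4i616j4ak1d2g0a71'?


\d matches any digit 0-9.
Scanning '5i4i616j4ak1d2g0a71':
  pos 0: '5' -> DIGIT
  pos 2: '4' -> DIGIT
  pos 4: '6' -> DIGIT
  pos 5: '1' -> DIGIT
  pos 6: '6' -> DIGIT
  pos 8: '4' -> DIGIT
  pos 11: '1' -> DIGIT
  pos 13: '2' -> DIGIT
  pos 15: '0' -> DIGIT
  pos 17: '7' -> DIGIT
  pos 18: '1' -> DIGIT
Digits found: ['5', '4', '6', '1', '6', '4', '1', '2', '0', '7', '1']
Total: 11

11


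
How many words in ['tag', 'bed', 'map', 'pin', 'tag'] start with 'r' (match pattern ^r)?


Pattern ^r anchors to start of word. Check which words begin with 'r':
  'tag' -> no
  'bed' -> no
  'map' -> no
  'pin' -> no
  'tag' -> no
Matching words: []
Count: 0

0


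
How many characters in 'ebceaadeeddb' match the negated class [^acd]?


Negated class [^acd] matches any char NOT in {a, c, d}
Scanning 'ebceaadeeddb':
  pos 0: 'e' -> MATCH
  pos 1: 'b' -> MATCH
  pos 2: 'c' -> no (excluded)
  pos 3: 'e' -> MATCH
  pos 4: 'a' -> no (excluded)
  pos 5: 'a' -> no (excluded)
  pos 6: 'd' -> no (excluded)
  pos 7: 'e' -> MATCH
  pos 8: 'e' -> MATCH
  pos 9: 'd' -> no (excluded)
  pos 10: 'd' -> no (excluded)
  pos 11: 'b' -> MATCH
Total matches: 6

6


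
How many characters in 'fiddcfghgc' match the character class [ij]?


Character class [ij] matches any of: {i, j}
Scanning string 'fiddcfghgc' character by character:
  pos 0: 'f' -> no
  pos 1: 'i' -> MATCH
  pos 2: 'd' -> no
  pos 3: 'd' -> no
  pos 4: 'c' -> no
  pos 5: 'f' -> no
  pos 6: 'g' -> no
  pos 7: 'h' -> no
  pos 8: 'g' -> no
  pos 9: 'c' -> no
Total matches: 1

1


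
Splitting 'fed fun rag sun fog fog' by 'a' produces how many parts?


Splitting by 'a' breaks the string at each occurrence of the separator.
Text: 'fed fun rag sun fog fog'
Parts after split:
  Part 1: 'fed fun r'
  Part 2: 'g sun fog fog'
Total parts: 2

2


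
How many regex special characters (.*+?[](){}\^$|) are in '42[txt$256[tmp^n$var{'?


Regex special characters are: . * + ? [ ] ( ) { } \ ^ $ |
Scanning '42[txt$256[tmp^n$var{':
  pos 2: '[' -> SPECIAL
  pos 6: '$' -> SPECIAL
  pos 10: '[' -> SPECIAL
  pos 14: '^' -> SPECIAL
  pos 16: '$' -> SPECIAL
  pos 20: '{' -> SPECIAL
Special chars found: ['[', '$', '[', '^', '$', '{']
Total: 6

6


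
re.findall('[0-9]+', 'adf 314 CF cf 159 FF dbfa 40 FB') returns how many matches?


Pattern '[0-9]+' finds one or more digits.
Text: 'adf 314 CF cf 159 FF dbfa 40 FB'
Scanning for matches:
  Match 1: '314'
  Match 2: '159'
  Match 3: '40'
Total matches: 3

3


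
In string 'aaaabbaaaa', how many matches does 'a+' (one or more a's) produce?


Pattern 'a+' matches one or more consecutive a's.
String: 'aaaabbaaaa'
Scanning for runs of a:
  Match 1: 'aaaa' (length 4)
  Match 2: 'aaaa' (length 4)
Total matches: 2

2


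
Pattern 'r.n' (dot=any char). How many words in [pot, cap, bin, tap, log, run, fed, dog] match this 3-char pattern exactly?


Pattern 'r.n' means: starts with 'r', any single char, ends with 'n'.
Checking each word (must be exactly 3 chars):
  'pot' (len=3): no
  'cap' (len=3): no
  'bin' (len=3): no
  'tap' (len=3): no
  'log' (len=3): no
  'run' (len=3): MATCH
  'fed' (len=3): no
  'dog' (len=3): no
Matching words: ['run']
Total: 1

1


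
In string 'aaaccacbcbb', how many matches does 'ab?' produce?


Pattern 'ab?' matches 'a' optionally followed by 'b'.
String: 'aaaccacbcbb'
Scanning left to right for 'a' then checking next char:
  Match 1: 'a' (a not followed by b)
  Match 2: 'a' (a not followed by b)
  Match 3: 'a' (a not followed by b)
  Match 4: 'a' (a not followed by b)
Total matches: 4

4


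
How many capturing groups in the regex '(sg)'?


To count capturing groups, count each '(' that starts a group.
Pattern: '(sg)'
Walking through the pattern:
  Position 0: '(' -> group #1
Total capturing groups: 1

1


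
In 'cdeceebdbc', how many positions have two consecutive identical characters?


Looking for consecutive identical characters in 'cdeceebdbc':
  pos 0-1: 'c' vs 'd' -> different
  pos 1-2: 'd' vs 'e' -> different
  pos 2-3: 'e' vs 'c' -> different
  pos 3-4: 'c' vs 'e' -> different
  pos 4-5: 'e' vs 'e' -> MATCH ('ee')
  pos 5-6: 'e' vs 'b' -> different
  pos 6-7: 'b' vs 'd' -> different
  pos 7-8: 'd' vs 'b' -> different
  pos 8-9: 'b' vs 'c' -> different
Consecutive identical pairs: ['ee']
Count: 1

1


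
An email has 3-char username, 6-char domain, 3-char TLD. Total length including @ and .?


An email address has format: username@domain.tld
Username length: 3
'@' character: 1
Domain length: 6
'.' character: 1
TLD length: 3
Total = 3 + 1 + 6 + 1 + 3 = 14

14


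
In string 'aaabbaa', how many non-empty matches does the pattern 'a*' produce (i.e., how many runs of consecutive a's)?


Pattern 'a*' matches zero or more a's. We want non-empty runs of consecutive a's.
String: 'aaabbaa'
Walking through the string to find runs of a's:
  Run 1: positions 0-2 -> 'aaa'
  Run 2: positions 5-6 -> 'aa'
Non-empty runs found: ['aaa', 'aa']
Count: 2

2


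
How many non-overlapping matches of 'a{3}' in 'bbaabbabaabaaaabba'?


Pattern 'a{3}' matches exactly 3 consecutive a's (greedy, non-overlapping).
String: 'bbaabbabaabaaaabba'
Scanning for runs of a's:
  Run at pos 2: 'aa' (length 2) -> 0 match(es)
  Run at pos 6: 'a' (length 1) -> 0 match(es)
  Run at pos 8: 'aa' (length 2) -> 0 match(es)
  Run at pos 11: 'aaaa' (length 4) -> 1 match(es)
  Run at pos 17: 'a' (length 1) -> 0 match(es)
Matches found: ['aaa']
Total: 1

1


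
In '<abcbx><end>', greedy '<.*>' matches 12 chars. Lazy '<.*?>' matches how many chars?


Greedy '<.*>' tries to match as MUCH as possible.
Lazy '<.*?>' tries to match as LITTLE as possible.

String: '<abcbx><end>'
Greedy '<.*>' starts at first '<' and extends to the LAST '>': '<abcbx><end>' (12 chars)
Lazy '<.*?>' starts at first '<' and stops at the FIRST '>': '<abcbx>' (7 chars)

7


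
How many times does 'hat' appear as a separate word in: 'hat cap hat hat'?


Scanning each word for exact match 'hat':
  Word 1: 'hat' -> MATCH
  Word 2: 'cap' -> no
  Word 3: 'hat' -> MATCH
  Word 4: 'hat' -> MATCH
Total matches: 3

3


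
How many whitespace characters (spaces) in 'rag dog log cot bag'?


\s matches whitespace characters (spaces, tabs, etc.).
Text: 'rag dog log cot bag'
This text has 5 words separated by spaces.
Number of spaces = number of words - 1 = 5 - 1 = 4

4


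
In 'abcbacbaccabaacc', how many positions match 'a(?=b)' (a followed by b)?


Lookahead 'a(?=b)' matches 'a' only when followed by 'b'.
String: 'abcbacbaccabaacc'
Checking each position where char is 'a':
  pos 0: 'a' -> MATCH (next='b')
  pos 4: 'a' -> no (next='c')
  pos 7: 'a' -> no (next='c')
  pos 10: 'a' -> MATCH (next='b')
  pos 12: 'a' -> no (next='a')
  pos 13: 'a' -> no (next='c')
Matching positions: [0, 10]
Count: 2

2


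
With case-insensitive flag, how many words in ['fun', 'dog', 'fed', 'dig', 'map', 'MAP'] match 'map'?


Case-insensitive matching: compare each word's lowercase form to 'map'.
  'fun' -> lower='fun' -> no
  'dog' -> lower='dog' -> no
  'fed' -> lower='fed' -> no
  'dig' -> lower='dig' -> no
  'map' -> lower='map' -> MATCH
  'MAP' -> lower='map' -> MATCH
Matches: ['map', 'MAP']
Count: 2

2


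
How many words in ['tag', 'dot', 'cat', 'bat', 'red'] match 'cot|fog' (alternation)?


Alternation 'cot|fog' matches either 'cot' or 'fog'.
Checking each word:
  'tag' -> no
  'dot' -> no
  'cat' -> no
  'bat' -> no
  'red' -> no
Matches: []
Count: 0

0


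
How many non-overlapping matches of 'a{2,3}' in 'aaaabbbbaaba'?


Pattern 'a{2,3}' matches between 2 and 3 consecutive a's (greedy).
String: 'aaaabbbbaaba'
Finding runs of a's and applying greedy matching:
  Run at pos 0: 'aaaa' (length 4)
  Run at pos 8: 'aa' (length 2)
  Run at pos 11: 'a' (length 1)
Matches: ['aaa', 'aa']
Count: 2

2


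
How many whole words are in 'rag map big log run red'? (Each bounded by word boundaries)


Word boundaries (\b) mark the start/end of each word.
Text: 'rag map big log run red'
Splitting by whitespace:
  Word 1: 'rag'
  Word 2: 'map'
  Word 3: 'big'
  Word 4: 'log'
  Word 5: 'run'
  Word 6: 'red'
Total whole words: 6

6


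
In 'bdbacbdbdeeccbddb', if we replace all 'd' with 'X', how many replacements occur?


re.sub('d', 'X', text) replaces every occurrence of 'd' with 'X'.
Text: 'bdbacbdbdeeccbddb'
Scanning for 'd':
  pos 1: 'd' -> replacement #1
  pos 6: 'd' -> replacement #2
  pos 8: 'd' -> replacement #3
  pos 14: 'd' -> replacement #4
  pos 15: 'd' -> replacement #5
Total replacements: 5

5


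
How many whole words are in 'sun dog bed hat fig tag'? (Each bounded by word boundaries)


Word boundaries (\b) mark the start/end of each word.
Text: 'sun dog bed hat fig tag'
Splitting by whitespace:
  Word 1: 'sun'
  Word 2: 'dog'
  Word 3: 'bed'
  Word 4: 'hat'
  Word 5: 'fig'
  Word 6: 'tag'
Total whole words: 6

6


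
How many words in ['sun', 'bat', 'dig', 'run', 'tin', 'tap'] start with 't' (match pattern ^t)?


Pattern ^t anchors to start of word. Check which words begin with 't':
  'sun' -> no
  'bat' -> no
  'dig' -> no
  'run' -> no
  'tin' -> MATCH (starts with 't')
  'tap' -> MATCH (starts with 't')
Matching words: ['tin', 'tap']
Count: 2

2


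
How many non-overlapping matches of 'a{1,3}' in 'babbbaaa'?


Pattern 'a{1,3}' matches between 1 and 3 consecutive a's (greedy).
String: 'babbbaaa'
Finding runs of a's and applying greedy matching:
  Run at pos 1: 'a' (length 1)
  Run at pos 5: 'aaa' (length 3)
Matches: ['a', 'aaa']
Count: 2

2


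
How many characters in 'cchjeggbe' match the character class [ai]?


Character class [ai] matches any of: {a, i}
Scanning string 'cchjeggbe' character by character:
  pos 0: 'c' -> no
  pos 1: 'c' -> no
  pos 2: 'h' -> no
  pos 3: 'j' -> no
  pos 4: 'e' -> no
  pos 5: 'g' -> no
  pos 6: 'g' -> no
  pos 7: 'b' -> no
  pos 8: 'e' -> no
Total matches: 0

0


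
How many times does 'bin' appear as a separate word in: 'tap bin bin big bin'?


Scanning each word for exact match 'bin':
  Word 1: 'tap' -> no
  Word 2: 'bin' -> MATCH
  Word 3: 'bin' -> MATCH
  Word 4: 'big' -> no
  Word 5: 'bin' -> MATCH
Total matches: 3

3


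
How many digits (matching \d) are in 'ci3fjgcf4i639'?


\d matches any digit 0-9.
Scanning 'ci3fjgcf4i639':
  pos 2: '3' -> DIGIT
  pos 8: '4' -> DIGIT
  pos 10: '6' -> DIGIT
  pos 11: '3' -> DIGIT
  pos 12: '9' -> DIGIT
Digits found: ['3', '4', '6', '3', '9']
Total: 5

5


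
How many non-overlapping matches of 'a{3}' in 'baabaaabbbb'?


Pattern 'a{3}' matches exactly 3 consecutive a's (greedy, non-overlapping).
String: 'baabaaabbbb'
Scanning for runs of a's:
  Run at pos 1: 'aa' (length 2) -> 0 match(es)
  Run at pos 4: 'aaa' (length 3) -> 1 match(es)
Matches found: ['aaa']
Total: 1

1


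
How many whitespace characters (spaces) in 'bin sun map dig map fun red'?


\s matches whitespace characters (spaces, tabs, etc.).
Text: 'bin sun map dig map fun red'
This text has 7 words separated by spaces.
Number of spaces = number of words - 1 = 7 - 1 = 6

6


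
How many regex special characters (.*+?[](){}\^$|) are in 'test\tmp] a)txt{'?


Regex special characters are: . * + ? [ ] ( ) { } \ ^ $ |
Scanning 'test\tmp] a)txt{':
  pos 4: '\' -> SPECIAL
  pos 8: ']' -> SPECIAL
  pos 11: ')' -> SPECIAL
  pos 15: '{' -> SPECIAL
Special chars found: ['\\', ']', ')', '{']
Total: 4

4


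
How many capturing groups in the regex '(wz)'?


To count capturing groups, count each '(' that starts a group.
Pattern: '(wz)'
Walking through the pattern:
  Position 0: '(' -> group #1
Total capturing groups: 1

1


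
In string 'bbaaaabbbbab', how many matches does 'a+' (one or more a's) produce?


Pattern 'a+' matches one or more consecutive a's.
String: 'bbaaaabbbbab'
Scanning for runs of a:
  Match 1: 'aaaa' (length 4)
  Match 2: 'a' (length 1)
Total matches: 2

2


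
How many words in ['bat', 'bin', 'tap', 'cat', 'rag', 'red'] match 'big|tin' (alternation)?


Alternation 'big|tin' matches either 'big' or 'tin'.
Checking each word:
  'bat' -> no
  'bin' -> no
  'tap' -> no
  'cat' -> no
  'rag' -> no
  'red' -> no
Matches: []
Count: 0

0
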